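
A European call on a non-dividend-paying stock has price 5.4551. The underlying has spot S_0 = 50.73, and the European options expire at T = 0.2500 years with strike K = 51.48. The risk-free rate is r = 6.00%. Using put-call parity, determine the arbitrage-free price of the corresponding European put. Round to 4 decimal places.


Answer: Put price = 5.4387

Derivation:
Put-call parity: C - P = S_0 * exp(-qT) - K * exp(-rT).
S_0 * exp(-qT) = 50.7300 * 1.00000000 = 50.73000000
K * exp(-rT) = 51.4800 * 0.98511194 = 50.71356265
P = C - S*exp(-qT) + K*exp(-rT)
P = 5.4551 - 50.73000000 + 50.71356265 = 5.4387


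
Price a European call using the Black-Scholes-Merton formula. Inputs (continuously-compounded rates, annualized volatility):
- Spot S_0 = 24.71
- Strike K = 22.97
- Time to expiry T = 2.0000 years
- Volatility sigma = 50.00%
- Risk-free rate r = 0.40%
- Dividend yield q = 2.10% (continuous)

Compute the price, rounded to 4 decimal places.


Answer: Price = 6.8846

Derivation:
d1 = (ln(S/K) + (r - q + 0.5*sigma^2) * T) / (sigma * sqrt(T)) = 0.40873459
d2 = d1 - sigma * sqrt(T) = -0.29837219
exp(-rT) = 0.99203191; exp(-qT) = 0.95886978
C = S_0 * exp(-qT) * N(d1) - K * exp(-rT) * N(d2)
N(d1) = 0.65863278; N(d2) = 0.38270956
C = 24.7100 * 0.95886978 * 0.65863278 - 22.9700 * 0.99203191 * 0.38270956 = 6.8846


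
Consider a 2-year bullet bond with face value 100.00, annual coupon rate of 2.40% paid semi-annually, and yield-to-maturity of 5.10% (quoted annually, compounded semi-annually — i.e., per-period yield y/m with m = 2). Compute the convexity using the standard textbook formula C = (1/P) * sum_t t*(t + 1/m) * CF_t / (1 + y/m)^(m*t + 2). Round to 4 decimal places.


Coupon per period c = face * coupon_rate / m = 1.200000
Periods per year m = 2; per-period yield y/m = 0.025500
Number of cashflows N = 4
Cashflows (t years, CF_t, discount factor 1/(1+y/m)^(m*t), PV):
  t = 0.5000: CF_t = 1.200000, DF = 0.975134, PV = 1.170161
  t = 1.0000: CF_t = 1.200000, DF = 0.950886, PV = 1.141064
  t = 1.5000: CF_t = 1.200000, DF = 0.927242, PV = 1.112690
  t = 2.0000: CF_t = 101.200000, DF = 0.904185, PV = 91.503531
Price P = sum_t PV_t = 94.927446
Convexity numerator sum_t t*(t + 1/m) * CF_t / (1+y/m)^(m*t + 2):
  t = 0.5000: term = 0.556345
  t = 1.0000: term = 1.627533
  t = 1.5000: term = 3.174126
  t = 2.0000: term = 435.047351
Convexity = (1/P) * sum = 440.405355 / 94.927446 = 4.639389

Answer: Convexity = 4.6394


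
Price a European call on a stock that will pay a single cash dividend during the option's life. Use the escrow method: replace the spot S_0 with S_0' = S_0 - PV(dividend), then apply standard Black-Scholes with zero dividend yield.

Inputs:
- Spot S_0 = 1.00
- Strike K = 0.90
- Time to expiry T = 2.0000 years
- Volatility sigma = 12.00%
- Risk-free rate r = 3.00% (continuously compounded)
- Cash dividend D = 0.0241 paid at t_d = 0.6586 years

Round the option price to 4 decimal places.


Answer: Price = 0.1462

Derivation:
PV(D) = D * exp(-r * t_d) = 0.0241 * 0.98043591 = 0.02362851
S_0' = S_0 - PV(D) = 1.0000 - 0.02362851 = 0.97637149
d1 = (ln(S_0'/K) + (r + sigma^2/2)*T) / (sigma*sqrt(T)) = 0.91834539
d2 = d1 - sigma*sqrt(T) = 0.74863976
exp(-rT) = 0.94176453
N(d1) = 0.82078096; N(d2) = 0.77296282
C = S_0' * N(d1) - K * exp(-rT) * N(d2) = 0.97637149 * 0.82078096 - 0.9000 * 0.94176453 * 0.77296282 = 0.1462


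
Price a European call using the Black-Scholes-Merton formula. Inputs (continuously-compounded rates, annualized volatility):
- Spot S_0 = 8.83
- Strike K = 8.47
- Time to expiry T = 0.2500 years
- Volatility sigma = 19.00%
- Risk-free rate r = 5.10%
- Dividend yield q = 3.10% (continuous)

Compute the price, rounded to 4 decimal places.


Answer: Price = 0.5622

Derivation:
d1 = (ln(S/K) + (r - q + 0.5*sigma^2) * T) / (sigma * sqrt(T)) = 0.53828427
d2 = d1 - sigma * sqrt(T) = 0.44328427
exp(-rT) = 0.98733094; exp(-qT) = 0.99227995
C = S_0 * exp(-qT) * N(d1) - K * exp(-rT) * N(d2)
N(d1) = 0.70480960; N(d2) = 0.67121994
C = 8.8300 * 0.99227995 * 0.70480960 - 8.4700 * 0.98733094 * 0.67121994 = 0.5622


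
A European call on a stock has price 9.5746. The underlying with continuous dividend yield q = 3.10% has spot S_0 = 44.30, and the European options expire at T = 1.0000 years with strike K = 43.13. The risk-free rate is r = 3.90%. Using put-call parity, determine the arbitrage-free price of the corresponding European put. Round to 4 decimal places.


Answer: Put price = 8.1071

Derivation:
Put-call parity: C - P = S_0 * exp(-qT) - K * exp(-rT).
S_0 * exp(-qT) = 44.3000 * 0.96947557 = 42.94776789
K * exp(-rT) = 43.1300 * 0.96175071 = 41.48030809
P = C - S*exp(-qT) + K*exp(-rT)
P = 9.5746 - 42.94776789 + 41.48030809 = 8.1071


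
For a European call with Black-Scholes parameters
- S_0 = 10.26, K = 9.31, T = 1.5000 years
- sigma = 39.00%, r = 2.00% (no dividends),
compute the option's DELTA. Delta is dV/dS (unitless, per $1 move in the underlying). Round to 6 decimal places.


d1 = 0.5050528546; d2 = 0.0274023548
phi(d1) = 0.3511724990; exp(-qT) = 1.0000000000; exp(-rT) = 0.9704455335
N(d1) = 0.6932391433
Delta = exp(-qT) * N(d1) = 1.0000000000 * 0.6932391433 = 0.693239

Answer: Delta = 0.693239


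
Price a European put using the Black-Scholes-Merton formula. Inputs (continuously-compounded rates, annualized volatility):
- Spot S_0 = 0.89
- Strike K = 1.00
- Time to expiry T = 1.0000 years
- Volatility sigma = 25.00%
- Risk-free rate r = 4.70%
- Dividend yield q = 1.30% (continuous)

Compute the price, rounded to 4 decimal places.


d1 = (ln(S/K) + (r - q + 0.5*sigma^2) * T) / (sigma * sqrt(T)) = -0.20513527
d2 = d1 - sigma * sqrt(T) = -0.45513527
exp(-rT) = 0.95408740; exp(-qT) = 0.98708414
P = K * exp(-rT) * N(-d2) - S_0 * exp(-qT) * N(-d1)
N(-d1) = 0.58126678; N(-d2) = 0.67549404
P = 1.0000 * 0.95408740 * 0.67549404 - 0.8900 * 0.98708414 * 0.58126678 = 0.1338

Answer: Price = 0.1338


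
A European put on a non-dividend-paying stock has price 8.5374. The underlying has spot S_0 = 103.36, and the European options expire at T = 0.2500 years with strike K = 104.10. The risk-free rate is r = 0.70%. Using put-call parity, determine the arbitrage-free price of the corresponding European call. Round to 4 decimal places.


Put-call parity: C - P = S_0 * exp(-qT) - K * exp(-rT).
S_0 * exp(-qT) = 103.3600 * 1.00000000 = 103.36000000
K * exp(-rT) = 104.1000 * 0.99825153 = 103.91798431
C = P + S*exp(-qT) - K*exp(-rT)
C = 8.5374 + 103.36000000 - 103.91798431 = 7.9794

Answer: Call price = 7.9794


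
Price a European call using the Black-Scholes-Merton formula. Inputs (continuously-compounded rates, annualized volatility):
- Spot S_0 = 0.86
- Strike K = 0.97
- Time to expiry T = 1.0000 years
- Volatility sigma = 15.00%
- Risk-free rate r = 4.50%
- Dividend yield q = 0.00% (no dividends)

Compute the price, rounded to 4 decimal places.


Answer: Price = 0.0264

Derivation:
d1 = (ln(S/K) + (r - q + 0.5*sigma^2) * T) / (sigma * sqrt(T)) = -0.42742455
d2 = d1 - sigma * sqrt(T) = -0.57742455
exp(-rT) = 0.95599748; exp(-qT) = 1.00000000
C = S_0 * exp(-qT) * N(d1) - K * exp(-rT) * N(d2)
N(d1) = 0.33453507; N(d2) = 0.28182635
C = 0.8600 * 1.00000000 * 0.33453507 - 0.9700 * 0.95599748 * 0.28182635 = 0.0264


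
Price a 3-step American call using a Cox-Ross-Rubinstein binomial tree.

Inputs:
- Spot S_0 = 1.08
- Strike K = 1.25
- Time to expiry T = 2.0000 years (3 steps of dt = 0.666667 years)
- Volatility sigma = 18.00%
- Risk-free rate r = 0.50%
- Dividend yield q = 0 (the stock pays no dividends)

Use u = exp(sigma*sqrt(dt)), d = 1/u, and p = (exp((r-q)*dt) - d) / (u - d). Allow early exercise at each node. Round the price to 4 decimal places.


dt = T/N = 0.666667
u = exp(sigma*sqrt(dt)) = 1.158319; d = 1/u = 0.863320
p = (exp((r-q)*dt) - d) / (u - d) = 0.474642
Discount per step: exp(-r*dt) = 0.996672
Stock lattice S(k, i) with i counting down-moves:
  k=0: S(0,0) = 1.0800
  k=1: S(1,0) = 1.2510; S(1,1) = 0.9324
  k=2: S(2,0) = 1.4490; S(2,1) = 1.0800; S(2,2) = 0.8049
  k=3: S(3,0) = 1.6784; S(3,1) = 1.2510; S(3,2) = 0.9324; S(3,3) = 0.6949
Terminal payoffs V(N, i) = max(S_T - K, 0):
  V(3,0) = 0.428447; V(3,1) = 0.000984; V(3,2) = 0.000000; V(3,3) = 0.000000
Backward induction: V(k, i) = exp(-r*dt) * [p * V(k+1, i) + (1-p) * V(k+1, i+1)]; then take max(V_cont, immediate exercise) for American.
  V(2,0) = exp(-r*dt) * [p*0.428447 + (1-p)*0.000984] = 0.203198; exercise = 0.199038; V(2,0) = max -> 0.203198
  V(2,1) = exp(-r*dt) * [p*0.000984 + (1-p)*0.000000] = 0.000465; exercise = 0.000000; V(2,1) = max -> 0.000465
  V(2,2) = exp(-r*dt) * [p*0.000000 + (1-p)*0.000000] = 0.000000; exercise = 0.000000; V(2,2) = max -> 0.000000
  V(1,0) = exp(-r*dt) * [p*0.203198 + (1-p)*0.000465] = 0.096369; exercise = 0.000984; V(1,0) = max -> 0.096369
  V(1,1) = exp(-r*dt) * [p*0.000465 + (1-p)*0.000000] = 0.000220; exercise = 0.000000; V(1,1) = max -> 0.000220
  V(0,0) = exp(-r*dt) * [p*0.096369 + (1-p)*0.000220] = 0.045704; exercise = 0.000000; V(0,0) = max -> 0.045704

Answer: Price = V(0,0) = 0.0457


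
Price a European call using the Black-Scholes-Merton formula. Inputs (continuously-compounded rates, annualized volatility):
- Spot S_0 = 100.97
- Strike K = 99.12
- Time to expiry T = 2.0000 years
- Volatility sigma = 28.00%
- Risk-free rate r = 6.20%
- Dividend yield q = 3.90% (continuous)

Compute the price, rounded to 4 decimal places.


Answer: Price = 17.3020

Derivation:
d1 = (ln(S/K) + (r - q + 0.5*sigma^2) * T) / (sigma * sqrt(T)) = 0.36085731
d2 = d1 - sigma * sqrt(T) = -0.03512248
exp(-rT) = 0.88337984; exp(-qT) = 0.92496443
C = S_0 * exp(-qT) * N(d1) - K * exp(-rT) * N(d2)
N(d1) = 0.64089694; N(d2) = 0.48599104
C = 100.9700 * 0.92496443 * 0.64089694 - 99.1200 * 0.88337984 * 0.48599104 = 17.3020


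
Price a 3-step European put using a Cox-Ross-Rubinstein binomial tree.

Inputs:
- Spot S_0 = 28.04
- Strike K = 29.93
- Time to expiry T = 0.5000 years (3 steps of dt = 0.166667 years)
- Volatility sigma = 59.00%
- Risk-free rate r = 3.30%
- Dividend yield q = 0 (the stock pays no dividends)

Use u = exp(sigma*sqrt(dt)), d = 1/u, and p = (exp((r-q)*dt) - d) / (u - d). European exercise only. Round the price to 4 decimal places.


dt = T/N = 0.166667
u = exp(sigma*sqrt(dt)) = 1.272351; d = 1/u = 0.785947
p = (exp((r-q)*dt) - d) / (u - d) = 0.451411
Discount per step: exp(-r*dt) = 0.994515
Stock lattice S(k, i) with i counting down-moves:
  k=0: S(0,0) = 28.0400
  k=1: S(1,0) = 35.6767; S(1,1) = 22.0379
  k=2: S(2,0) = 45.3933; S(2,1) = 28.0400; S(2,2) = 17.3206
  k=3: S(3,0) = 57.7562; S(3,1) = 35.6767; S(3,2) = 22.0379; S(3,3) = 13.6131
Terminal payoffs V(N, i) = max(K - S_T, 0):
  V(3,0) = 0.000000; V(3,1) = 0.000000; V(3,2) = 7.892059; V(3,3) = 16.316900
Backward induction: V(k, i) = exp(-r*dt) * [p * V(k+1, i) + (1-p) * V(k+1, i+1)].
  V(2,0) = exp(-r*dt) * [p*0.000000 + (1-p)*0.000000] = 0.000000
  V(2,1) = exp(-r*dt) * [p*0.000000 + (1-p)*7.892059] = 4.305746
  V(2,2) = exp(-r*dt) * [p*7.892059 + (1-p)*16.316900] = 12.445193
  V(1,0) = exp(-r*dt) * [p*0.000000 + (1-p)*4.305746] = 2.349127
  V(1,1) = exp(-r*dt) * [p*4.305746 + (1-p)*12.445193] = 8.722846
  V(0,0) = exp(-r*dt) * [p*2.349127 + (1-p)*8.722846] = 5.813613

Answer: Price = V(0,0) = 5.8136


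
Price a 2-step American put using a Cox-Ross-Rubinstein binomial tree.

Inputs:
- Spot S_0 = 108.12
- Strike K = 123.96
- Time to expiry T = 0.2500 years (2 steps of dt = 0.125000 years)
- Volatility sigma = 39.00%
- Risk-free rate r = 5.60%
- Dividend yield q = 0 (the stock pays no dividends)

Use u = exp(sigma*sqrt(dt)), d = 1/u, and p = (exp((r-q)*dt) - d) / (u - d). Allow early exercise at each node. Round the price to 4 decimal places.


Answer: Price = V(0,0) = 18.9497

Derivation:
dt = T/N = 0.125000
u = exp(sigma*sqrt(dt)) = 1.147844; d = 1/u = 0.871198
p = (exp((r-q)*dt) - d) / (u - d) = 0.490975
Discount per step: exp(-r*dt) = 0.993024
Stock lattice S(k, i) with i counting down-moves:
  k=0: S(0,0) = 108.1200
  k=1: S(1,0) = 124.1049; S(1,1) = 94.1939
  k=2: S(2,0) = 142.4532; S(2,1) = 108.1200; S(2,2) = 82.0616
Terminal payoffs V(N, i) = max(K - S_T, 0):
  V(2,0) = 0.000000; V(2,1) = 15.840000; V(2,2) = 41.898409
Backward induction: V(k, i) = exp(-r*dt) * [p * V(k+1, i) + (1-p) * V(k+1, i+1)]; then take max(V_cont, immediate exercise) for American.
  V(1,0) = exp(-r*dt) * [p*0.000000 + (1-p)*15.840000] = 8.006714; exercise = 0.000000; V(1,0) = max -> 8.006714
  V(1,1) = exp(-r*dt) * [p*15.840000 + (1-p)*41.898409] = 28.901365; exercise = 29.766055; V(1,1) = max -> 29.766055
  V(0,0) = exp(-r*dt) * [p*8.006714 + (1-p)*29.766055] = 18.949652; exercise = 15.840000; V(0,0) = max -> 18.949652


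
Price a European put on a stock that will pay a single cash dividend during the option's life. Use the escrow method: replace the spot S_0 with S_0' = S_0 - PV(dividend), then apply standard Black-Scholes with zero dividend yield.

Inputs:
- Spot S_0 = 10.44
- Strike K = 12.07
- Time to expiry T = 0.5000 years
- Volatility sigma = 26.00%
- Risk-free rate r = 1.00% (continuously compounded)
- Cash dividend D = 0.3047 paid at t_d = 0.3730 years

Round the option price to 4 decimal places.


PV(D) = D * exp(-r * t_d) = 0.3047 * 0.99627695 = 0.30356559
S_0' = S_0 - PV(D) = 10.4400 - 0.30356559 = 10.13643441
d1 = (ln(S_0'/K) + (r + sigma^2/2)*T) / (sigma*sqrt(T)) = -0.83050635
d2 = d1 - sigma*sqrt(T) = -1.01435411
exp(-rT) = 0.99501248
N(-d1) = 0.79687372; N(-d2) = 0.84479309
P = K * exp(-rT) * N(-d2) - S_0' * N(-d1) = 12.0700 * 0.99501248 * 0.84479309 - 10.13643441 * 0.79687372 = 2.0683

Answer: Price = 2.0683


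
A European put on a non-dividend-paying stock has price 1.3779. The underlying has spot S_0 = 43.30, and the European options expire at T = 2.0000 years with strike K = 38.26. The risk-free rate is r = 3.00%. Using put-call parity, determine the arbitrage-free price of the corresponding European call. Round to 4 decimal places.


Answer: Call price = 8.6460

Derivation:
Put-call parity: C - P = S_0 * exp(-qT) - K * exp(-rT).
S_0 * exp(-qT) = 43.3000 * 1.00000000 = 43.30000000
K * exp(-rT) = 38.2600 * 0.94176453 = 36.03191105
C = P + S*exp(-qT) - K*exp(-rT)
C = 1.3779 + 43.30000000 - 36.03191105 = 8.6460


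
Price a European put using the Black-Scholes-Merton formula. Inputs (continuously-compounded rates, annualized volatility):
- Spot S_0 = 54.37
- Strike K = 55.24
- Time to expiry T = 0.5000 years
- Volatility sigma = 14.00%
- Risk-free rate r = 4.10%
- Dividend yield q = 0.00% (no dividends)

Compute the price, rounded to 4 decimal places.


Answer: Price = 2.0183

Derivation:
d1 = (ln(S/K) + (r - q + 0.5*sigma^2) * T) / (sigma * sqrt(T)) = 0.09621908
d2 = d1 - sigma * sqrt(T) = -0.00277587
exp(-rT) = 0.97970870; exp(-qT) = 1.00000000
P = K * exp(-rT) * N(-d2) - S_0 * exp(-qT) * N(-d1)
N(-d1) = 0.46167329; N(-d2) = 0.50110741
P = 55.2400 * 0.97970870 * 0.50110741 - 54.3700 * 1.00000000 * 0.46167329 = 2.0183


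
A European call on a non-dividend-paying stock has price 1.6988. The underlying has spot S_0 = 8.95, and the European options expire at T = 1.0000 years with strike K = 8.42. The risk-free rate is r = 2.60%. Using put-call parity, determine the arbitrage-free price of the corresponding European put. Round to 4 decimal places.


Answer: Put price = 0.9527

Derivation:
Put-call parity: C - P = S_0 * exp(-qT) - K * exp(-rT).
S_0 * exp(-qT) = 8.9500 * 1.00000000 = 8.95000000
K * exp(-rT) = 8.4200 * 0.97433509 = 8.20390145
P = C - S*exp(-qT) + K*exp(-rT)
P = 1.6988 - 8.95000000 + 8.20390145 = 0.9527


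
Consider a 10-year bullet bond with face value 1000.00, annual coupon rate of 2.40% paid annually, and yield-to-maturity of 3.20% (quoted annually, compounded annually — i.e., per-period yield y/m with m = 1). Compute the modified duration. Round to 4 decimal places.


Answer: Modified duration = 8.6876

Derivation:
Coupon per period c = face * coupon_rate / m = 24.000000
Periods per year m = 1; per-period yield y/m = 0.032000
Number of cashflows N = 10
Cashflows (t years, CF_t, discount factor 1/(1+y/m)^(m*t), PV):
  t = 1.0000: CF_t = 24.000000, DF = 0.968992, PV = 23.255814
  t = 2.0000: CF_t = 24.000000, DF = 0.938946, PV = 22.534703
  t = 3.0000: CF_t = 24.000000, DF = 0.909831, PV = 21.835953
  t = 4.0000: CF_t = 24.000000, DF = 0.881620, PV = 21.158869
  t = 5.0000: CF_t = 24.000000, DF = 0.854283, PV = 20.502780
  t = 6.0000: CF_t = 24.000000, DF = 0.827793, PV = 19.867035
  t = 7.0000: CF_t = 24.000000, DF = 0.802125, PV = 19.251003
  t = 8.0000: CF_t = 24.000000, DF = 0.777253, PV = 18.654073
  t = 9.0000: CF_t = 24.000000, DF = 0.753152, PV = 18.075652
  t = 10.0000: CF_t = 1024.000000, DF = 0.729799, PV = 747.313768
Price P = sum_t PV_t = 932.449650
First compute Macaulay numerator sum_t t * PV_t:
  t * PV_t at t = 1.0000: 23.255814
  t * PV_t at t = 2.0000: 45.069407
  t * PV_t at t = 3.0000: 65.507859
  t * PV_t at t = 4.0000: 84.635477
  t * PV_t at t = 5.0000: 102.513901
  t * PV_t at t = 6.0000: 119.202210
  t * PV_t at t = 7.0000: 134.757021
  t * PV_t at t = 8.0000: 149.232581
  t * PV_t at t = 9.0000: 162.680866
  t * PV_t at t = 10.0000: 7473.137684
Macaulay duration D = 8359.992819 / 932.449650 = 8.965624
Modified duration = D / (1 + y/m) = 8.965624 / (1 + 0.032000) = 8.687620


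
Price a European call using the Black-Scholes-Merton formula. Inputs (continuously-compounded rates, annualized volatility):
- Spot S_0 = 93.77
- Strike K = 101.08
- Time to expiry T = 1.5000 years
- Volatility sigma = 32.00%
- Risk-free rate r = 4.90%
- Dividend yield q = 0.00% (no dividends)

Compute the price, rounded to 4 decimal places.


d1 = (ln(S/K) + (r - q + 0.5*sigma^2) * T) / (sigma * sqrt(T)) = 0.19196011
d2 = d1 - sigma * sqrt(T) = -0.19995824
exp(-rT) = 0.92913615; exp(-qT) = 1.00000000
C = S_0 * exp(-qT) * N(d1) - K * exp(-rT) * N(d2)
N(d1) = 0.57611328; N(d2) = 0.42075662
C = 93.7700 * 1.00000000 * 0.57611328 - 101.0800 * 0.92913615 * 0.42075662 = 14.5059

Answer: Price = 14.5059


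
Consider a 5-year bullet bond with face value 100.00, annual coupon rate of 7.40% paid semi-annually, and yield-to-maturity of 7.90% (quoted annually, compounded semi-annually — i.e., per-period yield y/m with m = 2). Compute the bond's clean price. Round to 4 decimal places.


Answer: Price = 97.9672

Derivation:
Coupon per period c = face * coupon_rate / m = 3.700000
Periods per year m = 2; per-period yield y/m = 0.039500
Number of cashflows N = 10
Cashflows (t years, CF_t, discount factor 1/(1+y/m)^(m*t), PV):
  t = 0.5000: CF_t = 3.700000, DF = 0.962001, PV = 3.559404
  t = 1.0000: CF_t = 3.700000, DF = 0.925446, PV = 3.424150
  t = 1.5000: CF_t = 3.700000, DF = 0.890280, PV = 3.294035
  t = 2.0000: CF_t = 3.700000, DF = 0.856450, PV = 3.168865
  t = 2.5000: CF_t = 3.700000, DF = 0.823906, PV = 3.048451
  t = 3.0000: CF_t = 3.700000, DF = 0.792598, PV = 2.932613
  t = 3.5000: CF_t = 3.700000, DF = 0.762480, PV = 2.821177
  t = 4.0000: CF_t = 3.700000, DF = 0.733507, PV = 2.713975
  t = 4.5000: CF_t = 3.700000, DF = 0.705634, PV = 2.610846
  t = 5.0000: CF_t = 103.700000, DF = 0.678821, PV = 70.393704
Price P = sum_t PV_t = 97.967219


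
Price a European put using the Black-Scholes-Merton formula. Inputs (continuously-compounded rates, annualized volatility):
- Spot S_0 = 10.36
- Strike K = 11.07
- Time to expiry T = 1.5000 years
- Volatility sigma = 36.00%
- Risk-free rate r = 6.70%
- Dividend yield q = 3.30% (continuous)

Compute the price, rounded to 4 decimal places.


d1 = (ln(S/K) + (r - q + 0.5*sigma^2) * T) / (sigma * sqrt(T)) = 0.18578357
d2 = d1 - sigma * sqrt(T) = -0.25512459
exp(-rT) = 0.90438511; exp(-qT) = 0.95170516
P = K * exp(-rT) * N(-d2) - S_0 * exp(-qT) * N(-d1)
N(-d1) = 0.42630725; N(-d2) = 0.60068656
P = 11.0700 * 0.90438511 * 0.60068656 - 10.3600 * 0.95170516 * 0.42630725 = 1.8106

Answer: Price = 1.8106


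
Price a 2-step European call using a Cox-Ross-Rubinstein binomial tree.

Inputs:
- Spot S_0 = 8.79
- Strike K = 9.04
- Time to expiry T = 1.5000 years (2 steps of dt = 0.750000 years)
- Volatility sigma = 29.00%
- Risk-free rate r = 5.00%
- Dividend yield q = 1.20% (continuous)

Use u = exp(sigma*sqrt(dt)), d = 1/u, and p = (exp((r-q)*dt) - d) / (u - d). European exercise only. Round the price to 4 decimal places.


dt = T/N = 0.750000
u = exp(sigma*sqrt(dt)) = 1.285500; d = 1/u = 0.777908
p = (exp((r-q)*dt) - d) / (u - d) = 0.494496
Discount per step: exp(-r*dt) = 0.963194
Stock lattice S(k, i) with i counting down-moves:
  k=0: S(0,0) = 8.7900
  k=1: S(1,0) = 11.2995; S(1,1) = 6.8378
  k=2: S(2,0) = 14.5256; S(2,1) = 8.7900; S(2,2) = 5.3192
Terminal payoffs V(N, i) = max(S_T - K, 0):
  V(2,0) = 5.485554; V(2,1) = 0.000000; V(2,2) = 0.000000
Backward induction: V(k, i) = exp(-r*dt) * [p * V(k+1, i) + (1-p) * V(k+1, i+1)].
  V(1,0) = exp(-r*dt) * [p*5.485554 + (1-p)*0.000000] = 2.612748
  V(1,1) = exp(-r*dt) * [p*0.000000 + (1-p)*0.000000] = 0.000000
  V(0,0) = exp(-r*dt) * [p*2.612748 + (1-p)*0.000000] = 1.244442

Answer: Price = V(0,0) = 1.2444


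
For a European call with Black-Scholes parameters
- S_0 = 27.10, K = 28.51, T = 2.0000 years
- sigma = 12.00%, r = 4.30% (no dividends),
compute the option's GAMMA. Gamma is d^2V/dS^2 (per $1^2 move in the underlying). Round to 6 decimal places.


d1 = 0.2927352834; d2 = 0.1230296559
phi(d1) = 0.3822098383; exp(-qT) = 1.0000000000; exp(-rT) = 0.9175942312
Gamma = exp(-qT) * phi(d1) / (S * sigma * sqrt(T)) = 1.0000000000 * 0.3822098383 / (27.1000 * 0.1200 * 1.4142135624) = 0.083107

Answer: Gamma = 0.083107


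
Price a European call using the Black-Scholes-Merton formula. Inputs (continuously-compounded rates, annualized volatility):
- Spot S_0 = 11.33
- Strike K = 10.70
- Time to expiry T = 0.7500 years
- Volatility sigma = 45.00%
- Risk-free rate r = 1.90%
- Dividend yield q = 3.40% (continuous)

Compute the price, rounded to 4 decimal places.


Answer: Price = 1.9275

Derivation:
d1 = (ln(S/K) + (r - q + 0.5*sigma^2) * T) / (sigma * sqrt(T)) = 0.31278999
d2 = d1 - sigma * sqrt(T) = -0.07692144
exp(-rT) = 0.98585105; exp(-qT) = 0.97482238
C = S_0 * exp(-qT) * N(d1) - K * exp(-rT) * N(d2)
N(d1) = 0.62277989; N(d2) = 0.46934302
C = 11.3300 * 0.97482238 * 0.62277989 - 10.7000 * 0.98585105 * 0.46934302 = 1.9275


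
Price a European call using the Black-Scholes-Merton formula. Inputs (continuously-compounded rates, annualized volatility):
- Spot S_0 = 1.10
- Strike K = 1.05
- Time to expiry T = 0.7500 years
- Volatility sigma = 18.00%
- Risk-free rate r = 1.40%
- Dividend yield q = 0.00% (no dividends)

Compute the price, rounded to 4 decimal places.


Answer: Price = 0.1013

Derivation:
d1 = (ln(S/K) + (r - q + 0.5*sigma^2) * T) / (sigma * sqrt(T)) = 0.44372586
d2 = d1 - sigma * sqrt(T) = 0.28784128
exp(-rT) = 0.98955493; exp(-qT) = 1.00000000
C = S_0 * exp(-qT) * N(d1) - K * exp(-rT) * N(d2)
N(d1) = 0.67137960; N(d2) = 0.61326588
C = 1.1000 * 1.00000000 * 0.67137960 - 1.0500 * 0.98955493 * 0.61326588 = 0.1013


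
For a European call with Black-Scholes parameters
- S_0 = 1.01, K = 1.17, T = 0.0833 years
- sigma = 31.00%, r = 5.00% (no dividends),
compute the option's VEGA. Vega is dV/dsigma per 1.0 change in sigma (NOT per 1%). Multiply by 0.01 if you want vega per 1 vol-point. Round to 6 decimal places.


d1 = -1.5522934173; d2 = -1.6417648094
phi(d1) = 0.1195828359; exp(-qT) = 1.0000000000; exp(-rT) = 0.9958436616
Vega = S * exp(-qT) * phi(d1) * sqrt(T) = 1.0100 * 1.0000000000 * 0.1195828359 * 0.2886173938 = 0.034859

Answer: Vega = 0.034859


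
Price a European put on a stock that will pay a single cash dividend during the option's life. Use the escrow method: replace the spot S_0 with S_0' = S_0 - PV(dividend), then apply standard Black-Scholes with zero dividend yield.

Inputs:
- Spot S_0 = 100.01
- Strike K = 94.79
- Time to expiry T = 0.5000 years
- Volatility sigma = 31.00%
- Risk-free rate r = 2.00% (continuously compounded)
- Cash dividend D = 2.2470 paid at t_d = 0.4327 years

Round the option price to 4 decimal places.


PV(D) = D * exp(-r * t_d) = 2.2470 * 0.99138334 = 2.22763836
S_0' = S_0 - PV(D) = 100.0100 - 2.22763836 = 97.78236164
d1 = (ln(S_0'/K) + (r + sigma^2/2)*T) / (sigma*sqrt(T)) = 0.29700899
d2 = d1 - sigma*sqrt(T) = 0.07780588
exp(-rT) = 0.99004983
N(-d1) = 0.38322982; N(-d2) = 0.46899123
P = K * exp(-rT) * N(-d2) - S_0' * N(-d1) = 94.7900 * 0.99004983 * 0.46899123 - 97.78236164 * 0.38322982 = 6.5402

Answer: Price = 6.5402


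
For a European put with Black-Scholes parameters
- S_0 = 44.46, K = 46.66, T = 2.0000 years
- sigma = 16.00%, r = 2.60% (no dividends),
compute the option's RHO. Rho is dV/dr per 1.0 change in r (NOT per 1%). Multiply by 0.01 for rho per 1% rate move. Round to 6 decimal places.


Answer: Rho = -47.710607

Derivation:
d1 = 0.1295006052; d2 = -0.0967735648
phi(d1) = 0.3956110543; exp(-qT) = 1.0000000000; exp(-rT) = 0.9493288668
N(-d2) = 0.5385468912
Rho = -K*T*exp(-rT)*N(-d2) = -46.6600 * 2.0000 * 0.9493288668 * 0.5385468912 = -47.710607


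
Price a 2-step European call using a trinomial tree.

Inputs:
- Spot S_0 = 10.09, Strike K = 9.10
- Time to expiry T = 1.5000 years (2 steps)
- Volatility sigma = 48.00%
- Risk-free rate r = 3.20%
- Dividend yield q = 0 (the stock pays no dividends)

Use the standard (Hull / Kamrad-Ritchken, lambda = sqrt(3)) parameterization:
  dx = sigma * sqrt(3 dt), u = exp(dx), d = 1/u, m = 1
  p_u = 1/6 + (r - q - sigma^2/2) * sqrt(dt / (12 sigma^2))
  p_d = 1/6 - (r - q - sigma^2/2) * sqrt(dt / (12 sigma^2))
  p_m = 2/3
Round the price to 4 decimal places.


Answer: Price = V(0,0) = 2.7765

Derivation:
dt = T/N = 0.750000; dx = sigma*sqrt(3*dt) = 0.720000
u = exp(dx) = 2.054433; d = 1/u = 0.486752
p_u = 0.123333, p_m = 0.666667, p_d = 0.210000
Discount per step: exp(-r*dt) = 0.976286
Stock lattice S(k, j) with j the centered position index:
  k=0: S(0,+0) = 10.0900
  k=1: S(1,-1) = 4.9113; S(1,+0) = 10.0900; S(1,+1) = 20.7292
  k=2: S(2,-2) = 2.3906; S(2,-1) = 4.9113; S(2,+0) = 10.0900; S(2,+1) = 20.7292; S(2,+2) = 42.5868
Terminal payoffs V(N, j) = max(S_T - K, 0):
  V(2,-2) = 0.000000; V(2,-1) = 0.000000; V(2,+0) = 0.990000; V(2,+1) = 11.629231; V(2,+2) = 33.486821
Backward induction: V(k, j) = exp(-r*dt) * [p_u * V(k+1, j+1) + p_m * V(k+1, j) + p_d * V(k+1, j-1)]
  V(1,-1) = exp(-r*dt) * [p_u*0.990000 + p_m*0.000000 + p_d*0.000000] = 0.119204
  V(1,+0) = exp(-r*dt) * [p_u*11.629231 + p_m*0.990000 + p_d*0.000000] = 2.044608
  V(1,+1) = exp(-r*dt) * [p_u*33.486821 + p_m*11.629231 + p_d*0.990000] = 11.804038
  V(0,+0) = exp(-r*dt) * [p_u*11.804038 + p_m*2.044608 + p_d*0.119204] = 2.776494


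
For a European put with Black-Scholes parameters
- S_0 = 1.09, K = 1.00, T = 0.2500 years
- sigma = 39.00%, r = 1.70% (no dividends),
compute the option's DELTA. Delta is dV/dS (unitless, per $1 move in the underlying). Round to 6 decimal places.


d1 = 0.5612317756; d2 = 0.3662317756
phi(d1) = 0.3408103597; exp(-qT) = 1.0000000000; exp(-rT) = 0.9957590185
N(-d1) = 0.2873197719
Delta = -exp(-qT) * N(-d1) = -1.0000000000 * 0.2873197719 = -0.287320

Answer: Delta = -0.287320


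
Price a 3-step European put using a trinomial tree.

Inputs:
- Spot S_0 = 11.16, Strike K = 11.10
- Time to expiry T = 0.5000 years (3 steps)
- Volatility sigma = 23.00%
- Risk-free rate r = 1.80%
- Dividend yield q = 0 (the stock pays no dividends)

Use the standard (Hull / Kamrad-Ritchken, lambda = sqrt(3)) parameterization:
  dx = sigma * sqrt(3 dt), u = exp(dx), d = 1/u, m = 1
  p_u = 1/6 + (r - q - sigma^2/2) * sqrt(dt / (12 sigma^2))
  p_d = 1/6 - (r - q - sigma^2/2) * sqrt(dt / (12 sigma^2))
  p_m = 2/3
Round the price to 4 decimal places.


Answer: Price = V(0,0) = 0.5849

Derivation:
dt = T/N = 0.166667; dx = sigma*sqrt(3*dt) = 0.162635
u = exp(dx) = 1.176607; d = 1/u = 0.849902
p_u = 0.162337, p_m = 0.666667, p_d = 0.170996
Discount per step: exp(-r*dt) = 0.997004
Stock lattice S(k, j) with j the centered position index:
  k=0: S(0,+0) = 11.1600
  k=1: S(1,-1) = 9.4849; S(1,+0) = 11.1600; S(1,+1) = 13.1309
  k=2: S(2,-2) = 8.0612; S(2,-1) = 9.4849; S(2,+0) = 11.1600; S(2,+1) = 13.1309; S(2,+2) = 15.4499
  k=3: S(3,-3) = 6.8513; S(3,-2) = 8.0612; S(3,-1) = 9.4849; S(3,+0) = 11.1600; S(3,+1) = 13.1309; S(3,+2) = 15.4499; S(3,+3) = 18.1785
Terminal payoffs V(N, j) = max(K - S_T, 0):
  V(3,-3) = 4.248742; V(3,-2) = 3.038764; V(3,-1) = 1.615097; V(3,+0) = 0.000000; V(3,+1) = 0.000000; V(3,+2) = 0.000000; V(3,+3) = 0.000000
Backward induction: V(k, j) = exp(-r*dt) * [p_u * V(k+1, j+1) + p_m * V(k+1, j) + p_d * V(k+1, j-1)]
  V(2,-2) = exp(-r*dt) * [p_u*1.615097 + p_m*3.038764 + p_d*4.248742] = 3.005522
  V(2,-1) = exp(-r*dt) * [p_u*0.000000 + p_m*1.615097 + p_d*3.038764] = 1.591567
  V(2,+0) = exp(-r*dt) * [p_u*0.000000 + p_m*0.000000 + p_d*1.615097] = 0.275348
  V(2,+1) = exp(-r*dt) * [p_u*0.000000 + p_m*0.000000 + p_d*0.000000] = 0.000000
  V(2,+2) = exp(-r*dt) * [p_u*0.000000 + p_m*0.000000 + p_d*0.000000] = 0.000000
  V(1,-1) = exp(-r*dt) * [p_u*0.275348 + p_m*1.591567 + p_d*3.005522] = 1.614826
  V(1,+0) = exp(-r*dt) * [p_u*0.000000 + p_m*0.275348 + p_d*1.591567] = 0.454353
  V(1,+1) = exp(-r*dt) * [p_u*0.000000 + p_m*0.000000 + p_d*0.275348] = 0.046943
  V(0,+0) = exp(-r*dt) * [p_u*0.046943 + p_m*0.454353 + p_d*1.614826] = 0.584894


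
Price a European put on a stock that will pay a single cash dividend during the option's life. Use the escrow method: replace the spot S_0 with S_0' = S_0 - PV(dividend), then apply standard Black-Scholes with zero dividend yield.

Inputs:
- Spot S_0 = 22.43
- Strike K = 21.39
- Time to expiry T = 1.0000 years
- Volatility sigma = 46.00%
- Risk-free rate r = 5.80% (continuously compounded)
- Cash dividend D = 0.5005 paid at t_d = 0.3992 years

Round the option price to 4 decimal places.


PV(D) = D * exp(-r * t_d) = 0.5005 * 0.97711239 = 0.48904475
S_0' = S_0 - PV(D) = 22.4300 - 0.48904475 = 21.94095525
d1 = (ln(S_0'/K) + (r + sigma^2/2)*T) / (sigma*sqrt(T)) = 0.41137276
d2 = d1 - sigma*sqrt(T) = -0.04862724
exp(-rT) = 0.94364995
N(-d1) = 0.34039961; N(-d2) = 0.51939182
P = K * exp(-rT) * N(-d2) - S_0' * N(-d1) = 21.3900 * 0.94364995 * 0.51939182 - 21.94095525 * 0.34039961 = 3.0151

Answer: Price = 3.0151


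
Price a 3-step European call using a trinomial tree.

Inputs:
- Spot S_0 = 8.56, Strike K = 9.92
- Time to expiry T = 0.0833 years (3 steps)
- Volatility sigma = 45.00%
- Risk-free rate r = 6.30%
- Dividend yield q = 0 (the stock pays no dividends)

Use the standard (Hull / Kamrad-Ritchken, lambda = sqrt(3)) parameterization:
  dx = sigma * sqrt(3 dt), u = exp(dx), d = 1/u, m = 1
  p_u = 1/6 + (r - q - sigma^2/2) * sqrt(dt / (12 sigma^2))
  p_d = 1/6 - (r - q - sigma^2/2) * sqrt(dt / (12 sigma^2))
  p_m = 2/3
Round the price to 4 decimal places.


Answer: Price = V(0,0) = 0.0736

Derivation:
dt = T/N = 0.027767; dx = sigma*sqrt(3*dt) = 0.129878
u = exp(dx) = 1.138689; d = 1/u = 0.878203
p_u = 0.162578, p_m = 0.666667, p_d = 0.170755
Discount per step: exp(-r*dt) = 0.998252
Stock lattice S(k, j) with j the centered position index:
  k=0: S(0,+0) = 8.5600
  k=1: S(1,-1) = 7.5174; S(1,+0) = 8.5600; S(1,+1) = 9.7472
  k=2: S(2,-2) = 6.6018; S(2,-1) = 7.5174; S(2,+0) = 8.5600; S(2,+1) = 9.7472; S(2,+2) = 11.0990
  k=3: S(3,-3) = 5.7977; S(3,-2) = 6.6018; S(3,-1) = 7.5174; S(3,+0) = 8.5600; S(3,+1) = 9.7472; S(3,+2) = 11.0990; S(3,+3) = 12.6383
Terminal payoffs V(N, j) = max(S_T - K, 0):
  V(3,-3) = 0.000000; V(3,-2) = 0.000000; V(3,-1) = 0.000000; V(3,+0) = 0.000000; V(3,+1) = 0.000000; V(3,+2) = 1.179009; V(3,+3) = 2.718323
Backward induction: V(k, j) = exp(-r*dt) * [p_u * V(k+1, j+1) + p_m * V(k+1, j) + p_d * V(k+1, j-1)]
  V(2,-2) = exp(-r*dt) * [p_u*0.000000 + p_m*0.000000 + p_d*0.000000] = 0.000000
  V(2,-1) = exp(-r*dt) * [p_u*0.000000 + p_m*0.000000 + p_d*0.000000] = 0.000000
  V(2,+0) = exp(-r*dt) * [p_u*0.000000 + p_m*0.000000 + p_d*0.000000] = 0.000000
  V(2,+1) = exp(-r*dt) * [p_u*1.179009 + p_m*0.000000 + p_d*0.000000] = 0.191346
  V(2,+2) = exp(-r*dt) * [p_u*2.718323 + p_m*1.179009 + p_d*0.000000] = 1.225799
  V(1,-1) = exp(-r*dt) * [p_u*0.000000 + p_m*0.000000 + p_d*0.000000] = 0.000000
  V(1,+0) = exp(-r*dt) * [p_u*0.191346 + p_m*0.000000 + p_d*0.000000] = 0.031054
  V(1,+1) = exp(-r*dt) * [p_u*1.225799 + p_m*0.191346 + p_d*0.000000] = 0.326281
  V(0,+0) = exp(-r*dt) * [p_u*0.326281 + p_m*0.031054 + p_d*0.000000] = 0.073620


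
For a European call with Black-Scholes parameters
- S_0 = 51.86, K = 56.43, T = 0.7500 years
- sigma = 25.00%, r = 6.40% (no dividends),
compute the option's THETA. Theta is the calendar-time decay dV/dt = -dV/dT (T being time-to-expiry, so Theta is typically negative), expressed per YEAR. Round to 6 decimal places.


Answer: Theta = -4.326874

Derivation:
d1 = -0.0601167209; d2 = -0.2766230718
phi(d1) = 0.3982220386; exp(-qT) = 1.0000000000; exp(-rT) = 0.9531337871
Theta = -S*exp(-qT)*phi(d1)*sigma/(2*sqrt(T)) - r*K*exp(-rT)*N(d2) + q*S*exp(-qT)*N(d1)
N(d1) = 0.4760313364; N(d2) = 0.3910347735; sqrt(T) = 0.8660254038
Term 1 = -51.8600 * 1.0000000000 * 0.3982220386 * 0.2500 / (2 * 0.8660254038) = -2.9808298393
Term 2 = -0.0640 * 56.4300 * 0.9531337871 * 0.3910347735 = -1.3460440378
Term 3 = 0 (no dividend yield, q = 0)
Theta = -2.9808298393 + (-1.3460440378) + (0.0000000000) = -4.326874


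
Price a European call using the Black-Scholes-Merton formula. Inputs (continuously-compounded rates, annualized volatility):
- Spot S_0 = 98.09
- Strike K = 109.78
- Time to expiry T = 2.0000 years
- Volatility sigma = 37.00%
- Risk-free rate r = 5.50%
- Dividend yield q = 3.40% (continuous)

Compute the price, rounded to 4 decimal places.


Answer: Price = 16.4284

Derivation:
d1 = (ln(S/K) + (r - q + 0.5*sigma^2) * T) / (sigma * sqrt(T)) = 0.12671939
d2 = d1 - sigma * sqrt(T) = -0.39653963
exp(-rT) = 0.89583414; exp(-qT) = 0.93426047
C = S_0 * exp(-qT) * N(d1) - K * exp(-rT) * N(d2)
N(d1) = 0.55041875; N(d2) = 0.34585349
C = 98.0900 * 0.93426047 * 0.55041875 - 109.7800 * 0.89583414 * 0.34585349 = 16.4284


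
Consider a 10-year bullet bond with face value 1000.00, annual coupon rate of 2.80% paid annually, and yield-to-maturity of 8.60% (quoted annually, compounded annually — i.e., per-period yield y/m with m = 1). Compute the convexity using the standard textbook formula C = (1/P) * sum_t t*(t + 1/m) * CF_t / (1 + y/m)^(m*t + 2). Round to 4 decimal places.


Coupon per period c = face * coupon_rate / m = 28.000000
Periods per year m = 1; per-period yield y/m = 0.086000
Number of cashflows N = 10
Cashflows (t years, CF_t, discount factor 1/(1+y/m)^(m*t), PV):
  t = 1.0000: CF_t = 28.000000, DF = 0.920810, PV = 25.782689
  t = 2.0000: CF_t = 28.000000, DF = 0.847892, PV = 23.740966
  t = 3.0000: CF_t = 28.000000, DF = 0.780747, PV = 21.860926
  t = 4.0000: CF_t = 28.000000, DF = 0.718920, PV = 20.129766
  t = 5.0000: CF_t = 28.000000, DF = 0.661989, PV = 18.535696
  t = 6.0000: CF_t = 28.000000, DF = 0.609566, PV = 17.067860
  t = 7.0000: CF_t = 28.000000, DF = 0.561295, PV = 15.716262
  t = 8.0000: CF_t = 28.000000, DF = 0.516846, PV = 14.471696
  t = 9.0000: CF_t = 28.000000, DF = 0.475917, PV = 13.325687
  t = 10.0000: CF_t = 1028.000000, DF = 0.438230, PV = 450.500069
Price P = sum_t PV_t = 621.131617
Convexity numerator sum_t t*(t + 1/m) * CF_t / (1+y/m)^(m*t + 2):
  t = 1.0000: term = 43.721852
  t = 2.0000: term = 120.778597
  t = 3.0000: term = 222.428356
  t = 4.0000: term = 341.357206
  t = 5.0000: term = 471.487854
  t = 6.0000: term = 607.811230
  t = 7.0000: term = 746.238465
  t = 8.0000: term = 883.470953
  t = 9.0000: term = 1016.886456
  t = 10.0000: term = 42017.276321
Convexity = (1/P) * sum = 46471.457290 / 621.131617 = 74.817407

Answer: Convexity = 74.8174


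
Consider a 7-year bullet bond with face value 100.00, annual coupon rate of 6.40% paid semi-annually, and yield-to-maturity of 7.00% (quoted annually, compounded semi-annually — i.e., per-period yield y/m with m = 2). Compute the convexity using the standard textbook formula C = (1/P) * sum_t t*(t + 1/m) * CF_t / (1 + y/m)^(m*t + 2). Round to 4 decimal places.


Answer: Convexity = 37.3071

Derivation:
Coupon per period c = face * coupon_rate / m = 3.200000
Periods per year m = 2; per-period yield y/m = 0.035000
Number of cashflows N = 14
Cashflows (t years, CF_t, discount factor 1/(1+y/m)^(m*t), PV):
  t = 0.5000: CF_t = 3.200000, DF = 0.966184, PV = 3.091787
  t = 1.0000: CF_t = 3.200000, DF = 0.933511, PV = 2.987234
  t = 1.5000: CF_t = 3.200000, DF = 0.901943, PV = 2.886217
  t = 2.0000: CF_t = 3.200000, DF = 0.871442, PV = 2.788615
  t = 2.5000: CF_t = 3.200000, DF = 0.841973, PV = 2.694314
  t = 3.0000: CF_t = 3.200000, DF = 0.813501, PV = 2.603202
  t = 3.5000: CF_t = 3.200000, DF = 0.785991, PV = 2.515171
  t = 4.0000: CF_t = 3.200000, DF = 0.759412, PV = 2.430117
  t = 4.5000: CF_t = 3.200000, DF = 0.733731, PV = 2.347939
  t = 5.0000: CF_t = 3.200000, DF = 0.708919, PV = 2.268540
  t = 5.5000: CF_t = 3.200000, DF = 0.684946, PV = 2.191826
  t = 6.0000: CF_t = 3.200000, DF = 0.661783, PV = 2.117707
  t = 6.5000: CF_t = 3.200000, DF = 0.639404, PV = 2.046093
  t = 7.0000: CF_t = 103.200000, DF = 0.617782, PV = 63.755081
Price P = sum_t PV_t = 96.723844
Convexity numerator sum_t t*(t + 1/m) * CF_t / (1+y/m)^(m*t + 2):
  t = 0.5000: term = 1.443108
  t = 1.0000: term = 4.182923
  t = 1.5000: term = 8.082942
  t = 2.0000: term = 13.016010
  t = 2.5000: term = 18.863783
  t = 3.0000: term = 25.516228
  t = 3.5000: term = 32.871148
  t = 4.0000: term = 40.833724
  t = 4.5000: term = 49.316091
  t = 5.0000: term = 58.236930
  t = 5.5000: term = 67.521079
  t = 6.0000: term = 77.099167
  t = 6.5000: term = 86.907274
  t = 7.0000: term = 3124.592630
Convexity = (1/P) * sum = 3608.483038 / 96.723844 = 37.307068


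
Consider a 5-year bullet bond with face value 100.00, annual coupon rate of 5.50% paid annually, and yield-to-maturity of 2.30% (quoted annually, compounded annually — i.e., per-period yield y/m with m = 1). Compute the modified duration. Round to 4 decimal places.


Answer: Modified duration = 4.4406

Derivation:
Coupon per period c = face * coupon_rate / m = 5.500000
Periods per year m = 1; per-period yield y/m = 0.023000
Number of cashflows N = 5
Cashflows (t years, CF_t, discount factor 1/(1+y/m)^(m*t), PV):
  t = 1.0000: CF_t = 5.500000, DF = 0.977517, PV = 5.376344
  t = 2.0000: CF_t = 5.500000, DF = 0.955540, PV = 5.255468
  t = 3.0000: CF_t = 5.500000, DF = 0.934056, PV = 5.137310
  t = 4.0000: CF_t = 5.500000, DF = 0.913056, PV = 5.021809
  t = 5.0000: CF_t = 105.500000, DF = 0.892528, PV = 94.161700
Price P = sum_t PV_t = 114.952631
First compute Macaulay numerator sum_t t * PV_t:
  t * PV_t at t = 1.0000: 5.376344
  t * PV_t at t = 2.0000: 10.510937
  t * PV_t at t = 3.0000: 15.411931
  t * PV_t at t = 4.0000: 20.087234
  t * PV_t at t = 5.0000: 470.808500
Macaulay duration D = 522.194946 / 114.952631 = 4.542697
Modified duration = D / (1 + y/m) = 4.542697 / (1 + 0.023000) = 4.440564


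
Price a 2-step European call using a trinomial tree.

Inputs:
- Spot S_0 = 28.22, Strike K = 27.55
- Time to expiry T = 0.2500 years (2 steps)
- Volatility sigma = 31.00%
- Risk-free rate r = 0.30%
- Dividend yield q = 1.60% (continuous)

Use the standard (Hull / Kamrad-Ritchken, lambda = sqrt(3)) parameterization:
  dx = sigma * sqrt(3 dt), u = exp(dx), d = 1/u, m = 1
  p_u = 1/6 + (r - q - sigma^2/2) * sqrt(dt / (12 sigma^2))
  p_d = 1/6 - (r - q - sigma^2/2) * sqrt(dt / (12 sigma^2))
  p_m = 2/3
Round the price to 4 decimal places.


Answer: Price = V(0,0) = 1.9112

Derivation:
dt = T/N = 0.125000; dx = sigma*sqrt(3*dt) = 0.189835
u = exp(dx) = 1.209051; d = 1/u = 0.827095
p_u = 0.146567, p_m = 0.666667, p_d = 0.186766
Discount per step: exp(-r*dt) = 0.999625
Stock lattice S(k, j) with j the centered position index:
  k=0: S(0,+0) = 28.2200
  k=1: S(1,-1) = 23.3406; S(1,+0) = 28.2200; S(1,+1) = 34.1194
  k=2: S(2,-2) = 19.3049; S(2,-1) = 23.3406; S(2,+0) = 28.2200; S(2,+1) = 34.1194; S(2,+2) = 41.2521
Terminal payoffs V(N, j) = max(S_T - K, 0):
  V(2,-2) = 0.000000; V(2,-1) = 0.000000; V(2,+0) = 0.670000; V(2,+1) = 6.569409; V(2,+2) = 13.702093
Backward induction: V(k, j) = exp(-r*dt) * [p_u * V(k+1, j+1) + p_m * V(k+1, j) + p_d * V(k+1, j-1)]
  V(1,-1) = exp(-r*dt) * [p_u*0.670000 + p_m*0.000000 + p_d*0.000000] = 0.098163
  V(1,+0) = exp(-r*dt) * [p_u*6.569409 + p_m*0.670000 + p_d*0.000000] = 1.408997
  V(1,+1) = exp(-r*dt) * [p_u*13.702093 + p_m*6.569409 + p_d*0.670000] = 6.510573
  V(0,+0) = exp(-r*dt) * [p_u*6.510573 + p_m*1.408997 + p_d*0.098163] = 1.911183
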